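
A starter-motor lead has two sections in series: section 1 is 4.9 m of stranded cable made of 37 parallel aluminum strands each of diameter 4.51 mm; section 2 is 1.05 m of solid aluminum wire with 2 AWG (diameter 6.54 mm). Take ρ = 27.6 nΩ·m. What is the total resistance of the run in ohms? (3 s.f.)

0.00109 Ω

ρ = 27.6 nΩ·m = 2.76×10^-8 Ω·m
Section 1: A_strand = π(2.2550e-03)² = 1.598e-05 m²; R₁ = ρL/(N·A_s) = (2.76×10^-8)(4.9)/(37×1.598e-05) = 2.288×10^-4 Ω
Section 2: A = π(6.54/2 mm)² = π(3.2700e-03 m)² = 3.359e-05 m²
R₂ = (2.76×10^-8)(1.05)/(3.359e-05) = 8.627×10^-4 Ω
R = R₁ + R₂ = 0.00109 Ω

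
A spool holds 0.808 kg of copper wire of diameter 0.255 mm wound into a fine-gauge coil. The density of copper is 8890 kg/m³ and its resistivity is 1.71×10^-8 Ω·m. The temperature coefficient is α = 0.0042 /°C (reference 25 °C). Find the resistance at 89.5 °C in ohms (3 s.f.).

757 Ω

A = π(d/2)² = π(1.2750e-04 m)² = 5.1071e-08 m²
L = m/(density·A) = 0.808/(8890×5.1071e-08) = 1780 m
R = ρL/A = (1.71×10^-8)(1780)/(5.1071e-08) = 595.9 Ω
R(89.5 °C) = 595.9 × (1 + 0.0042×64.5) = 757 Ω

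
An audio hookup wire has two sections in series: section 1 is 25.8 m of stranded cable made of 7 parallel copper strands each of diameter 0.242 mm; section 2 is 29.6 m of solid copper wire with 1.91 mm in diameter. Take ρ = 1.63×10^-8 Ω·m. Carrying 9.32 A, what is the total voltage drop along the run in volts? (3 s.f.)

Section 1: A_strand = π(1.2100e-04)² = 4.600e-08 m²; R₁ = ρL/(N·A_s) = (1.63×10^-8)(25.8)/(7×4.600e-08) = 1.306 Ω
Section 2: A = π(d/2)² = π(9.5500e-04 m)² = 2.865e-06 m²
R₂ = (1.63×10^-8)(29.6)/(2.865e-06) = 0.1684 Ω
R = R₁ + R₂ = 1.475 Ω
V = IR = 9.32 × 1.475 = 13.7 V

13.7 V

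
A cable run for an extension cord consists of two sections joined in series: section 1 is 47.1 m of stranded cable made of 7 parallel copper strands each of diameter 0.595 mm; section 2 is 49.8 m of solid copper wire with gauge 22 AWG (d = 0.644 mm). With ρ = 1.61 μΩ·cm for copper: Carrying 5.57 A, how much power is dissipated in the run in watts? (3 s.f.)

ρ = 1.61 μΩ·cm = 1.61×10^-8 Ω·m
Section 1: A_strand = π(2.9750e-04)² = 2.781e-07 m²; R₁ = ρL/(N·A_s) = (1.61×10^-8)(47.1)/(7×2.781e-07) = 0.3896 Ω
Section 2: A = π(0.644/2 mm)² = π(3.2200e-04 m)² = 3.257e-07 m²
R₂ = (1.61×10^-8)(49.8)/(3.257e-07) = 2.461 Ω
R = R₁ + R₂ = 2.851 Ω
P = I²R = (5.57)² × 2.851 = 88.5 W

88.5 W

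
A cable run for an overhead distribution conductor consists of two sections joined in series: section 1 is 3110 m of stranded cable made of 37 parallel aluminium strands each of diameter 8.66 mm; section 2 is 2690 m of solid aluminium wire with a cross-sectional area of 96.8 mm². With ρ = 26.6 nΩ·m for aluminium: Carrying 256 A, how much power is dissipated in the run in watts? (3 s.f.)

50900 W

ρ = 26.6 nΩ·m = 2.66×10^-8 Ω·m
Section 1: A_strand = π(4.3300e-03)² = 5.890e-05 m²; R₁ = ρL/(N·A_s) = (2.66×10^-8)(3110)/(37×5.890e-05) = 0.03796 Ω
Section 2: A = 96.8 mm² = 9.680e-05 m²
R₂ = (2.66×10^-8)(2690)/(9.680e-05) = 0.7392 Ω
R = R₁ + R₂ = 0.7772 Ω
P = I²R = (256)² × 0.7772 = 50900 W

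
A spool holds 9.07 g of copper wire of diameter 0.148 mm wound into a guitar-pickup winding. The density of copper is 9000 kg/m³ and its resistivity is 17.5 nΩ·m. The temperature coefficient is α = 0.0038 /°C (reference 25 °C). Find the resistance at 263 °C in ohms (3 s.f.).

ρ = 17.5 nΩ·m = 1.75×10^-8 Ω·m
A = π(d/2)² = π(7.4000e-05 m)² = 1.7203e-08 m²
L = m/(density·A) = 0.00907/(9000×1.7203e-08) = 58.58 m
R = ρL/A = (1.75×10^-8)(58.58)/(1.7203e-08) = 59.59 Ω
R(263 °C) = 59.59 × (1 + 0.0038×238) = 113 Ω

113 Ω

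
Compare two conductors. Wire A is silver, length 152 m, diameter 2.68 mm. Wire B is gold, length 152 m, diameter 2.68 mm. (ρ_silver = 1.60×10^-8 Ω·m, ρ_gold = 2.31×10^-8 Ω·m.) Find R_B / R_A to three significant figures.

R ∝ ρL/d², so R_B/R_A = (ρ_B/ρ_A)
= (2.31×10^-8/1.60×10^-8) = 1.44

1.44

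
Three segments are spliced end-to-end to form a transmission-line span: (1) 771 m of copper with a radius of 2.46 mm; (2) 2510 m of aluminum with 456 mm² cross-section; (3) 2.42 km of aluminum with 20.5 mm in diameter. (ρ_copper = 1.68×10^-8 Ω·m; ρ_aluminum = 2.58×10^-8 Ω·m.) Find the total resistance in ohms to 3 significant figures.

1.01 Ω

Seg 1: A = πr² = π(2.4600e-03 m)² = 1.901e-05 m²
R_1 = (1.68×10^-8)(771)/(1.901e-05) = 0.6813 Ω
Seg 2: A = 456 mm² = 4.560e-04 m²
R_2 = (2.58×10^-8)(2510)/(4.560e-04) = 0.142 Ω
Seg 3: A = π(d/2)² = π(1.0250e-02 m)² = 3.301e-04 m²
R_3 = (2.58×10^-8)(2420)/(3.301e-04) = 0.1892 Ω
R_total = R_1 + R_2 + R_3 = 1.01 Ω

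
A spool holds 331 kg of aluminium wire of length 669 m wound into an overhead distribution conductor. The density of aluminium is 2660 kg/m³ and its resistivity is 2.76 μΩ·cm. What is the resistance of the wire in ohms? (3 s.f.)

ρ = 2.76 μΩ·cm = 2.76×10^-8 Ω·m
A = m/(density·L) = 331/(2660×669) = 1.8600e-04 m²
R = ρL/A = (2.76×10^-8)(669)/(1.8600e-04) = 0.0993 Ω

0.0993 Ω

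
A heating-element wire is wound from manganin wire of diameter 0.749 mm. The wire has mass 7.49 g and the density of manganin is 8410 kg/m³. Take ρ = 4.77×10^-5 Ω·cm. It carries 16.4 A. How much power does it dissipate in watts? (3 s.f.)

589 W

ρ = 4.77×10^-5 Ω·cm = 4.77×10^-7 Ω·m
A = π(d/2)² = π(3.7450e-04 m)² = 4.4061e-07 m²
L = m/(density·A) = 0.00749/(8410×4.4061e-07) = 2.021 m
R = ρL/A = (4.77×10^-7)(2.021)/(4.4061e-07) = 2.188 Ω
P = I²R = (16.4)² × 2.188 = 589 W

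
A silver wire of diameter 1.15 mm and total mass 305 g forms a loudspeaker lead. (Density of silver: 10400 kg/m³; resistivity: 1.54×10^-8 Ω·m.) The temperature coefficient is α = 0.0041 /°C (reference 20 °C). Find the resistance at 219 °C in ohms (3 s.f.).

0.760 Ω

A = π(d/2)² = π(5.7500e-04 m)² = 1.0387e-06 m²
L = m/(density·A) = 0.305/(10400×1.0387e-06) = 28.23 m
R = ρL/A = (1.54×10^-8)(28.23)/(1.0387e-06) = 0.4186 Ω
R(219 °C) = 0.4186 × (1 + 0.0041×199) = 0.760 Ω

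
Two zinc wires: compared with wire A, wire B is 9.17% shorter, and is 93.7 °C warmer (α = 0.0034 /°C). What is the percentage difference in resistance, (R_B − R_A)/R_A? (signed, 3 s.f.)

R ∝ ρL/d² with ρ ∝ (1+αΔT), so R_B/R_A = (1 − 9.17/100) × (1 + 0.0034×93.7)
= 0.9083 × 1.319 = 1.198
(R_B − R_A)/R_A = 1.198 − 1 = 19.8%

19.8%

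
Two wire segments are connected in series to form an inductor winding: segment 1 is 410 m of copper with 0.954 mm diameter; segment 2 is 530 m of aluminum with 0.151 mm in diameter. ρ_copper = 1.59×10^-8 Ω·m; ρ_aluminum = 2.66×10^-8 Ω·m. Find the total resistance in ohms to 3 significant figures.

796 Ω

Segment 1: A = π(d/2)² = π(4.7700e-04 m)² = 7.148e-07 m²
R₁ = ρL/A = (1.59×10^-8)(410)/(7.148e-07) = 9.12 Ω
Segment 2: A = π(d/2)² = π(7.5500e-05 m)² = 1.791e-08 m²
R₂ = (2.66×10^-8)(530)/(1.791e-08) = 787.3 Ω
R = R₁ + R₂ = 796 Ω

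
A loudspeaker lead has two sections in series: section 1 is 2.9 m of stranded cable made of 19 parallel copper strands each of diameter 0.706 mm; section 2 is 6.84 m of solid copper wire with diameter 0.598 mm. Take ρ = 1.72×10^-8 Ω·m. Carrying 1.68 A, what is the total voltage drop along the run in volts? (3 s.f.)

0.715 V

Section 1: A_strand = π(3.5300e-04)² = 3.915e-07 m²; R₁ = ρL/(N·A_s) = (1.72×10^-8)(2.9)/(19×3.915e-07) = 0.006706 Ω
Section 2: A = π(d/2)² = π(2.9900e-04 m)² = 2.809e-07 m²
R₂ = (1.72×10^-8)(6.84)/(2.809e-07) = 0.4189 Ω
R = R₁ + R₂ = 0.4256 Ω
V = IR = 1.68 × 0.4256 = 0.715 V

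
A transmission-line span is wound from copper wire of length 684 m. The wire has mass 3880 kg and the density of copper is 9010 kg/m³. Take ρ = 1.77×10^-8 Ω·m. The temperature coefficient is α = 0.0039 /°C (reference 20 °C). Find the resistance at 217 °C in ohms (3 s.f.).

A = m/(density·L) = 3880/(9010×684) = 6.2958e-04 m²
R = ρL/A = (1.77×10^-8)(684)/(6.2958e-04) = 0.01923 Ω
R(217 °C) = 0.01923 × (1 + 0.0039×197) = 0.0340 Ω

0.0340 Ω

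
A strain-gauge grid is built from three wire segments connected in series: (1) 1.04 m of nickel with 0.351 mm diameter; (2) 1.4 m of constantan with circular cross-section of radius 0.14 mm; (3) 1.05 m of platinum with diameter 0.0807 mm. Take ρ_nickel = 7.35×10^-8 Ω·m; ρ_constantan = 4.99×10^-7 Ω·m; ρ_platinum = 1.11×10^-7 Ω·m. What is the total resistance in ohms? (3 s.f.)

Seg 1: A = π(d/2)² = π(1.7550e-04 m)² = 9.676e-08 m²
R_1 = (7.35×10^-8)(1.04)/(9.676e-08) = 0.79 Ω
Seg 2: A = πr² = π(1.4000e-04 m)² = 6.158e-08 m²
R_2 = (4.99×10^-7)(1.4)/(6.158e-08) = 11.35 Ω
Seg 3: A = π(d/2)² = π(4.0350e-05 m)² = 5.115e-09 m²
R_3 = (1.11×10^-7)(1.05)/(5.115e-09) = 22.79 Ω
R_total = R_1 + R_2 + R_3 = 34.9 Ω

34.9 Ω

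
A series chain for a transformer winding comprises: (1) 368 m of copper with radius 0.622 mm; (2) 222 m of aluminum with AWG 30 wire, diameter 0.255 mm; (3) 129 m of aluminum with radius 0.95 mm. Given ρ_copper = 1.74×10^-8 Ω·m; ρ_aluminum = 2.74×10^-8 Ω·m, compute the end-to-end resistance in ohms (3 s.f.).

Seg 1: A = πr² = π(6.2200e-04 m)² = 1.215e-06 m²
R_1 = (1.74×10^-8)(368)/(1.215e-06) = 5.268 Ω
Seg 2: A = π(0.255/2 mm)² = π(1.2750e-04 m)² = 5.107e-08 m²
R_2 = (2.74×10^-8)(222)/(5.107e-08) = 119.1 Ω
Seg 3: A = πr² = π(9.5000e-04 m)² = 2.835e-06 m²
R_3 = (2.74×10^-8)(129)/(2.835e-06) = 1.247 Ω
R_total = R_1 + R_2 + R_3 = 126 Ω

126 Ω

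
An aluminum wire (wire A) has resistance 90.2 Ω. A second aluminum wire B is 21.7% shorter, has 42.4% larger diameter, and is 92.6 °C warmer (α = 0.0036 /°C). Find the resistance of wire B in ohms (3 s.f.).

46.4 Ω

R ∝ ρL/d² with ρ ∝ (1+αΔT), so R_B/R_A = (1 − 21.7/100) × (1 + 42.4/100)⁻² × (1 + 0.0036×92.6)
= 0.783 × 0.4931 × 1.333 = 0.5149
R_B = 0.5149 × 90.2 = 46.4 Ω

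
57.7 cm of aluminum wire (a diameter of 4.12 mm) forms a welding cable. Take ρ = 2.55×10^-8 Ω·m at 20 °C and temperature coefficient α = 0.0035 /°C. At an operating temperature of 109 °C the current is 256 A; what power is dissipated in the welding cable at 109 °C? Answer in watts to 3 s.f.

94.9 W

A = π(d/2)² = π(2.0600e-03 m)² = 1.333e-05 m²
R₍20₎ = ρL/A = (2.55×10^-8)(0.577)/(1.333e-05) = 0.001104 Ω
R₍109₎ = R₍20₎(1 + αΔT) = 0.001104 × (1 + 0.0035×89) = 0.001447 Ω
P = I²R = (256)² × 0.001447 = 94.9 W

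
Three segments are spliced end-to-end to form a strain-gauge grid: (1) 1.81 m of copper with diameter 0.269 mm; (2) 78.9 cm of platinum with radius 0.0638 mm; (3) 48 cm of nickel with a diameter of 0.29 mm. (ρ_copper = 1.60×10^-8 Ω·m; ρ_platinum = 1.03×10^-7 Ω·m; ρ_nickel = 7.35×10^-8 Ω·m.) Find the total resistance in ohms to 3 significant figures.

Seg 1: A = π(d/2)² = π(1.3450e-04 m)² = 5.683e-08 m²
R_1 = (1.60×10^-8)(1.81)/(5.683e-08) = 0.5096 Ω
Seg 2: A = πr² = π(6.3800e-05 m)² = 1.279e-08 m²
R_2 = (1.03×10^-7)(0.789)/(1.279e-08) = 6.355 Ω
Seg 3: A = π(d/2)² = π(1.4500e-04 m)² = 6.605e-08 m²
R_3 = (7.35×10^-8)(0.48)/(6.605e-08) = 0.5341 Ω
R_total = R_1 + R_2 + R_3 = 7.40 Ω

7.40 Ω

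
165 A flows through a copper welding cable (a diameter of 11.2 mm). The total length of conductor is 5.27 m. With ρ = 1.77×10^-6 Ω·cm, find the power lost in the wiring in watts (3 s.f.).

25.8 W

ρ = 1.77×10^-6 Ω·cm = 1.77×10^-8 Ω·m
A = π(d/2)² = π(5.6000e-03 m)² = 9.852e-05 m²
R = ρL/A = (1.77×10^-8)(5.27)/(9.852e-05) = 9.468×10^-4 Ω
P = I²R = (165)² × 9.468×10^-4 = 25.8 W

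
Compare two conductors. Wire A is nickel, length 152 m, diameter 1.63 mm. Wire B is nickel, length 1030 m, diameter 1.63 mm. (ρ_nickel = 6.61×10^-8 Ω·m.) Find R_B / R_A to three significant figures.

6.78

R ∝ ρL/d², so R_B/R_A = (L_B/L_A)
= (1030/152) = 6.78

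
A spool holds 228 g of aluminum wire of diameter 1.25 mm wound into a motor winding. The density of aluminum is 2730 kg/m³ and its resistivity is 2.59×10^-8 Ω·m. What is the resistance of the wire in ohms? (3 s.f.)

1.44 Ω

A = π(d/2)² = π(6.2500e-04 m)² = 1.2272e-06 m²
L = m/(density·A) = 0.228/(2730×1.2272e-06) = 68.06 m
R = ρL/A = (2.59×10^-8)(68.06)/(1.2272e-06) = 1.44 Ω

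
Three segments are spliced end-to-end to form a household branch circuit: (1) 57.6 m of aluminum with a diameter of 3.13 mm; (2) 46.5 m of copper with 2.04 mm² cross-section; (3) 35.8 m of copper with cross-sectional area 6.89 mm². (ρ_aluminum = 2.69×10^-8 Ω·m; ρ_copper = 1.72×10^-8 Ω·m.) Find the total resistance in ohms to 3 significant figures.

0.683 Ω

Seg 1: A = π(d/2)² = π(1.5650e-03 m)² = 7.694e-06 m²
R_1 = (2.69×10^-8)(57.6)/(7.694e-06) = 0.2014 Ω
Seg 2: A = 2.04 mm² = 2.040e-06 m²
R_2 = (1.72×10^-8)(46.5)/(2.040e-06) = 0.3921 Ω
Seg 3: A = 6.89 mm² = 6.890e-06 m²
R_3 = (1.72×10^-8)(35.8)/(6.890e-06) = 0.08937 Ω
R_total = R_1 + R_2 + R_3 = 0.683 Ω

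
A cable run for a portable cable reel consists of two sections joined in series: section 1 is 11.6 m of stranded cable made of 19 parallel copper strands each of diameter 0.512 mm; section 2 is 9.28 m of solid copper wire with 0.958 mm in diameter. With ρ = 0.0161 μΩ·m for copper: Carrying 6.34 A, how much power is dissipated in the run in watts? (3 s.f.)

10.3 W

ρ = 0.0161 μΩ·m = 1.61×10^-8 Ω·m
Section 1: A_strand = π(2.5600e-04)² = 2.059e-07 m²; R₁ = ρL/(N·A_s) = (1.61×10^-8)(11.6)/(19×2.059e-07) = 0.04774 Ω
Section 2: A = π(d/2)² = π(4.7900e-04 m)² = 7.208e-07 m²
R₂ = (1.61×10^-8)(9.28)/(7.208e-07) = 0.2073 Ω
R = R₁ + R₂ = 0.255 Ω
P = I²R = (6.34)² × 0.255 = 10.3 W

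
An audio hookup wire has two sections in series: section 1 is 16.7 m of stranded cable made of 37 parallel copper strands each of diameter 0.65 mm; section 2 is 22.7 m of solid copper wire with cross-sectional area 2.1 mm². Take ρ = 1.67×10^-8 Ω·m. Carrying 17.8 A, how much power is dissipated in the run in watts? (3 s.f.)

Section 1: A_strand = π(3.2500e-04)² = 3.318e-07 m²; R₁ = ρL/(N·A_s) = (1.67×10^-8)(16.7)/(37×3.318e-07) = 0.02272 Ω
Section 2: A = 2.1 mm² = 2.100e-06 m²
R₂ = (1.67×10^-8)(22.7)/(2.100e-06) = 0.1805 Ω
R = R₁ + R₂ = 0.2032 Ω
P = I²R = (17.8)² × 0.2032 = 64.4 W

64.4 W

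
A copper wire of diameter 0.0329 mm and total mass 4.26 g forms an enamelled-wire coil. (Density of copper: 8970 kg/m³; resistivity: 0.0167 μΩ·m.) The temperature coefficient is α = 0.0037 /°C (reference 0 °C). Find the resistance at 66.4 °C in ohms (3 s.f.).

13700 Ω

ρ = 0.0167 μΩ·m = 1.67×10^-8 Ω·m
A = π(d/2)² = π(1.6450e-05 m)² = 8.5012e-10 m²
L = m/(density·A) = 0.00426/(8970×8.5012e-10) = 558.6 m
R = ρL/A = (1.67×10^-8)(558.6)/(8.5012e-10) = 10970 Ω
R(66.4 °C) = 10970 × (1 + 0.0037×66.4) = 13700 Ω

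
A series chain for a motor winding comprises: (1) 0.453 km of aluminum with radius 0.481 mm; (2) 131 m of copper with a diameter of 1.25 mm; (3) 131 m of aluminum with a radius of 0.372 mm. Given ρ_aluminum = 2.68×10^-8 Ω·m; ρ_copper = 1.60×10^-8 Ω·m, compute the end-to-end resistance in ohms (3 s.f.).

26.5 Ω

Seg 1: A = πr² = π(4.8100e-04 m)² = 7.268e-07 m²
R_1 = (2.68×10^-8)(453)/(7.268e-07) = 16.7 Ω
Seg 2: A = π(d/2)² = π(6.2500e-04 m)² = 1.227e-06 m²
R_2 = (1.60×10^-8)(131)/(1.227e-06) = 1.708 Ω
Seg 3: A = πr² = π(3.7200e-04 m)² = 4.347e-07 m²
R_3 = (2.68×10^-8)(131)/(4.347e-07) = 8.076 Ω
R_total = R_1 + R_2 + R_3 = 26.5 Ω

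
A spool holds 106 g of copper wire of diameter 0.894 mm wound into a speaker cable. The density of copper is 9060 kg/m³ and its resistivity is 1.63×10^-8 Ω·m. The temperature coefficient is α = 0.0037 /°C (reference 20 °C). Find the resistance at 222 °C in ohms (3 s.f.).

A = π(d/2)² = π(4.4700e-04 m)² = 6.2772e-07 m²
L = m/(density·A) = 0.106/(9060×6.2772e-07) = 18.64 m
R = ρL/A = (1.63×10^-8)(18.64)/(6.2772e-07) = 0.484 Ω
R(222 °C) = 0.484 × (1 + 0.0037×202) = 0.846 Ω

0.846 Ω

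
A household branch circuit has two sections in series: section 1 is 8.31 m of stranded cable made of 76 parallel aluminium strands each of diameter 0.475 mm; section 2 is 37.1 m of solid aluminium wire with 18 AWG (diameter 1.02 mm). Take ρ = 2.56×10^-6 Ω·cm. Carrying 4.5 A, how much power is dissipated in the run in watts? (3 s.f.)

23.9 W

ρ = 2.56×10^-6 Ω·cm = 2.56×10^-8 Ω·m
Section 1: A_strand = π(2.3750e-04)² = 1.772e-07 m²; R₁ = ρL/(N·A_s) = (2.56×10^-8)(8.31)/(76×1.772e-07) = 0.0158 Ω
Section 2: A = π(1.02/2 mm)² = π(5.1000e-04 m)² = 8.171e-07 m²
R₂ = (2.56×10^-8)(37.1)/(8.171e-07) = 1.162 Ω
R = R₁ + R₂ = 1.178 Ω
P = I²R = (4.5)² × 1.178 = 23.9 W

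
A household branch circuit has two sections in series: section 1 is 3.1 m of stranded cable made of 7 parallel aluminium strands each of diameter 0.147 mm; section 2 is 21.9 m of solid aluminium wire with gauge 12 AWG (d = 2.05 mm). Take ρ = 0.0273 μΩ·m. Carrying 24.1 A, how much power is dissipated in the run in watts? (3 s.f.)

519 W

ρ = 0.0273 μΩ·m = 2.73×10^-8 Ω·m
Section 1: A_strand = π(7.3500e-05)² = 1.697e-08 m²; R₁ = ρL/(N·A_s) = (2.73×10^-8)(3.1)/(7×1.697e-08) = 0.7124 Ω
Section 2: A = π(2.05/2 mm)² = π(1.0250e-03 m)² = 3.301e-06 m²
R₂ = (2.73×10^-8)(21.9)/(3.301e-06) = 0.1811 Ω
R = R₁ + R₂ = 0.8935 Ω
P = I²R = (24.1)² × 0.8935 = 519 W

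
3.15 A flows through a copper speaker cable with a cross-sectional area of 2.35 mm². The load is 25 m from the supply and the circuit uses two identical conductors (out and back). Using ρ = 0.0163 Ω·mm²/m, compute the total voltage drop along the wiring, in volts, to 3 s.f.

ρ = 0.0163 Ω·mm²/m = 1.63×10^-8 Ω·m
A = 2.35 mm² = 2.350e-06 m²
Total conductor length (both ways) L = 2 × 25 = 50 m
R = ρL/A = (1.63×10^-8)(50)/(2.350e-06) = 0.3468 Ω
V = IR = 3.15 × 0.3468 = 1.09 V

1.09 V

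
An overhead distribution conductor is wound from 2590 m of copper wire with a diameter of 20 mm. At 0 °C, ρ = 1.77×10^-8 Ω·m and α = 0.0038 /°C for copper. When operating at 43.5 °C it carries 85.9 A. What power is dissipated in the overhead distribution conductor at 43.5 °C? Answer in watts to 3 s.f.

A = π(d/2)² = π(1.0000e-02 m)² = 3.142e-04 m²
R₍0₎ = ρL/A = (1.77×10^-8)(2590)/(3.142e-04) = 0.1459 Ω
R₍43.5₎ = R₍0₎(1 + αΔT) = 0.1459 × (1 + 0.0038×43.5) = 0.17 Ω
P = I²R = (85.9)² × 0.17 = 1250 W

1250 W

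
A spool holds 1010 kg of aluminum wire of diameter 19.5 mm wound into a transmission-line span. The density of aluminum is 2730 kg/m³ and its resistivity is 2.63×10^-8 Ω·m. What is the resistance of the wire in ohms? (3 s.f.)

A = π(d/2)² = π(9.7500e-03 m)² = 2.9865e-04 m²
L = m/(density·A) = 1010/(2730×2.9865e-04) = 1239 m
R = ρL/A = (2.63×10^-8)(1239)/(2.9865e-04) = 0.109 Ω

0.109 Ω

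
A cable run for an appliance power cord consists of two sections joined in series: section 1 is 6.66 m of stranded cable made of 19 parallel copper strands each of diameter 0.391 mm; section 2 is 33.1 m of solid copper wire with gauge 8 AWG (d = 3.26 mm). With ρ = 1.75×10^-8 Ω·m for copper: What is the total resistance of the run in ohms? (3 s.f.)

Section 1: A_strand = π(1.9550e-04)² = 1.201e-07 m²; R₁ = ρL/(N·A_s) = (1.75×10^-8)(6.66)/(19×1.201e-07) = 0.05109 Ω
Section 2: A = π(3.26/2 mm)² = π(1.6300e-03 m)² = 8.347e-06 m²
R₂ = (1.75×10^-8)(33.1)/(8.347e-06) = 0.0694 Ω
R = R₁ + R₂ = 0.120 Ω

0.120 Ω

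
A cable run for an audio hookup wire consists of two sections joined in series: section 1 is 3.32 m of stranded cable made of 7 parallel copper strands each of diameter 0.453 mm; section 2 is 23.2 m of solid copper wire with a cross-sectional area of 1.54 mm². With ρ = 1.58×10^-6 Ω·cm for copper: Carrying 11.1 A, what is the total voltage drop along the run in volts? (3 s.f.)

3.16 V

ρ = 1.58×10^-6 Ω·cm = 1.58×10^-8 Ω·m
Section 1: A_strand = π(2.2650e-04)² = 1.612e-07 m²; R₁ = ρL/(N·A_s) = (1.58×10^-8)(3.32)/(7×1.612e-07) = 0.0465 Ω
Section 2: A = 1.54 mm² = 1.540e-06 m²
R₂ = (1.58×10^-8)(23.2)/(1.540e-06) = 0.238 Ω
R = R₁ + R₂ = 0.2845 Ω
V = IR = 11.1 × 0.2845 = 3.16 V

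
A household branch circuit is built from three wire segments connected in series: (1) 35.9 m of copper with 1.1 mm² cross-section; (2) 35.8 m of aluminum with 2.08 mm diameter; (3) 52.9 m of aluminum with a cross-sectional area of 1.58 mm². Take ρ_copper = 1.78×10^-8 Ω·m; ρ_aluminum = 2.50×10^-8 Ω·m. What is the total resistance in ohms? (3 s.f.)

Seg 1: A = 1.1 mm² = 1.100e-06 m²
R_1 = (1.78×10^-8)(35.9)/(1.100e-06) = 0.5809 Ω
Seg 2: A = π(d/2)² = π(1.0400e-03 m)² = 3.398e-06 m²
R_2 = (2.50×10^-8)(35.8)/(3.398e-06) = 0.2634 Ω
Seg 3: A = 1.58 mm² = 1.580e-06 m²
R_3 = (2.50×10^-8)(52.9)/(1.580e-06) = 0.837 Ω
R_total = R_1 + R_2 + R_3 = 1.68 Ω

1.68 Ω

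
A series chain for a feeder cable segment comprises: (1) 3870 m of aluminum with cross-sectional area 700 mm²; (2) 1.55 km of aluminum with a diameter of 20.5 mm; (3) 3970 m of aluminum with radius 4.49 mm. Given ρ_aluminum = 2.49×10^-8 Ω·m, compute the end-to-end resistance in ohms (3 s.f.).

Seg 1: A = 700 mm² = 7.000e-04 m²
R_1 = (2.49×10^-8)(3870)/(7.000e-04) = 0.1377 Ω
Seg 2: A = π(d/2)² = π(1.0250e-02 m)² = 3.301e-04 m²
R_2 = (2.49×10^-8)(1550)/(3.301e-04) = 0.1169 Ω
Seg 3: A = πr² = π(4.4900e-03 m)² = 6.333e-05 m²
R_3 = (2.49×10^-8)(3970)/(6.333e-05) = 1.561 Ω
R_total = R_1 + R_2 + R_3 = 1.82 Ω

1.82 Ω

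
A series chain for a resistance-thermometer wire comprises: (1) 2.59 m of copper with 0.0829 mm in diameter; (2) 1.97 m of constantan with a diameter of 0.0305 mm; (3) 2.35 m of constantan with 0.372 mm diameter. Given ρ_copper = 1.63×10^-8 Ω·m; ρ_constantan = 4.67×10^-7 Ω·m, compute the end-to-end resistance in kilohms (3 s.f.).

Seg 1: A = π(d/2)² = π(4.1450e-05 m)² = 5.398e-09 m²
R_1 = (1.63×10^-8)(2.59)/(5.398e-09) = 7.821 Ω
Seg 2: A = π(d/2)² = π(1.5250e-05 m)² = 7.306e-10 m²
R_2 = (4.67×10^-7)(1.97)/(7.306e-10) = 1259 Ω
Seg 3: A = π(d/2)² = π(1.8600e-04 m)² = 1.087e-07 m²
R_3 = (4.67×10^-7)(2.35)/(1.087e-07) = 10.1 Ω
R_total = R_1 + R_2 + R_3 = 1.28 kΩ

1.28 kΩ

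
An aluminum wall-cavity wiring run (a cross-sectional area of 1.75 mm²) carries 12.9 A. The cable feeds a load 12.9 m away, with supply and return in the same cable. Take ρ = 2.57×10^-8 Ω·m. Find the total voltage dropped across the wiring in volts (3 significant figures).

4.89 V

A = 1.75 mm² = 1.750e-06 m²
Total conductor length (both ways) L = 2 × 12.9 = 25.8 m
R = ρL/A = (2.57×10^-8)(25.8)/(1.750e-06) = 0.3789 Ω
V = IR = 12.9 × 0.3789 = 4.89 V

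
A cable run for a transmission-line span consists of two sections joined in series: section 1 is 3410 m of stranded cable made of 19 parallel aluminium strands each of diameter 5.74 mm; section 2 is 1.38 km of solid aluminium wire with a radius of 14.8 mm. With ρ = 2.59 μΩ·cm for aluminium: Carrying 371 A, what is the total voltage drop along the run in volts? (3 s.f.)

ρ = 2.59 μΩ·cm = 2.59×10^-8 Ω·m
Section 1: A_strand = π(2.8700e-03)² = 2.588e-05 m²; R₁ = ρL/(N·A_s) = (2.59×10^-8)(3410)/(19×2.588e-05) = 0.1796 Ω
Section 2: A = πr² = π(1.4800e-02 m)² = 6.881e-04 m²
R₂ = (2.59×10^-8)(1380)/(6.881e-04) = 0.05194 Ω
R = R₁ + R₂ = 0.2316 Ω
V = IR = 371 × 0.2316 = 85.9 V

85.9 V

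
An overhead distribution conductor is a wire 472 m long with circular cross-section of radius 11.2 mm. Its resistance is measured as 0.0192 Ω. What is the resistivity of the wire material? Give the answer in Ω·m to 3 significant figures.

1.60×10^-8 Ω·m

A = πr² = π(1.1200e-02 m)² = 3.941e-04 m²
ρ = RA/L = (0.0192)(3.941e-04)/(472) = 1.60×10^-8 Ω·m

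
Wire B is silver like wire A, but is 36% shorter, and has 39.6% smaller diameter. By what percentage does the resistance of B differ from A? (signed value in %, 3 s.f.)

75.4%

R ∝ L/d², so R_B/R_A = (1 − 36/100) × (1 − 39.6/100)⁻²
= 0.64 × 2.741 = 1.754
(R_B − R_A)/R_A = 1.754 − 1 = 75.4%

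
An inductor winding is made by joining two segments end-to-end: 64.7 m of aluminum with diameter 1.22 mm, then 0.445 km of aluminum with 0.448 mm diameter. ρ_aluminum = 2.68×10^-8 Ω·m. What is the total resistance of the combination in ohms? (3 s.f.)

Segment 1: A = π(d/2)² = π(6.1000e-04 m)² = 1.169e-06 m²
R₁ = ρL/A = (2.68×10^-8)(64.7)/(1.169e-06) = 1.483 Ω
Segment 2: A = π(d/2)² = π(2.2400e-04 m)² = 1.576e-07 m²
R₂ = (2.68×10^-8)(445)/(1.576e-07) = 75.66 Ω
R = R₁ + R₂ = 77.1 Ω

77.1 Ω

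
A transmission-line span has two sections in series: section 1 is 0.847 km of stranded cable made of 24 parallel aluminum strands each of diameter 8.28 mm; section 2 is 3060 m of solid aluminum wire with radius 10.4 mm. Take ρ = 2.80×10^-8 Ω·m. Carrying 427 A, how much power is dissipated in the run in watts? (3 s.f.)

Section 1: A_strand = π(4.1400e-03)² = 5.385e-05 m²; R₁ = ρL/(N·A_s) = (2.80×10^-8)(847)/(24×5.385e-05) = 0.01835 Ω
Section 2: A = πr² = π(1.0400e-02 m)² = 3.398e-04 m²
R₂ = (2.80×10^-8)(3060)/(3.398e-04) = 0.2522 Ω
R = R₁ + R₂ = 0.2705 Ω
P = I²R = (427)² × 0.2705 = 49300 W

49300 W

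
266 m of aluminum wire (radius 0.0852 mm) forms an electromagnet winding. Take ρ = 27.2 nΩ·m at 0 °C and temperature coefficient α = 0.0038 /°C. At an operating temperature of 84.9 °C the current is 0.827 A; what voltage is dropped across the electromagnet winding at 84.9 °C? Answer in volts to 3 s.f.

347 V

ρ = 27.2 nΩ·m = 2.72×10^-8 Ω·m
A = πr² = π(8.5200e-05 m)² = 2.280e-08 m²
R₍0₎ = ρL/A = (2.72×10^-8)(266)/(2.280e-08) = 317.3 Ω
R₍84.9₎ = R₍0₎(1 + αΔT) = 317.3 × (1 + 0.0038×84.9) = 419.6 Ω
V = IR = 0.827 × 419.6 = 347 V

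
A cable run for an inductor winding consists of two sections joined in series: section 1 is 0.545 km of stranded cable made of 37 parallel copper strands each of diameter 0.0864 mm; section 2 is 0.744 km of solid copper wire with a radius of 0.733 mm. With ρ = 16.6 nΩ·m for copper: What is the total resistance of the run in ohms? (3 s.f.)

ρ = 16.6 nΩ·m = 1.66×10^-8 Ω·m
Section 1: A_strand = π(4.3200e-05)² = 5.863e-09 m²; R₁ = ρL/(N·A_s) = (1.66×10^-8)(545)/(37×5.863e-09) = 41.7 Ω
Section 2: A = πr² = π(7.3300e-04 m)² = 1.688e-06 m²
R₂ = (1.66×10^-8)(744)/(1.688e-06) = 7.317 Ω
R = R₁ + R₂ = 49.0 Ω

49.0 Ω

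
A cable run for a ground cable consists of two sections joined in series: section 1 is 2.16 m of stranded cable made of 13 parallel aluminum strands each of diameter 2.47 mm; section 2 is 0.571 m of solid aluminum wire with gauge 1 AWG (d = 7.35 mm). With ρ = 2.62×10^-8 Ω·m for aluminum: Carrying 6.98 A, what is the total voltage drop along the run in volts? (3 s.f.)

0.00880 V

Section 1: A_strand = π(1.2350e-03)² = 4.792e-06 m²; R₁ = ρL/(N·A_s) = (2.62×10^-8)(2.16)/(13×4.792e-06) = 9.085×10^-4 Ω
Section 2: A = π(7.35/2 mm)² = π(3.6750e-03 m)² = 4.243e-05 m²
R₂ = (2.62×10^-8)(0.571)/(4.243e-05) = 3.526×10^-4 Ω
R = R₁ + R₂ = 0.001261 Ω
V = IR = 6.98 × 0.001261 = 0.00880 V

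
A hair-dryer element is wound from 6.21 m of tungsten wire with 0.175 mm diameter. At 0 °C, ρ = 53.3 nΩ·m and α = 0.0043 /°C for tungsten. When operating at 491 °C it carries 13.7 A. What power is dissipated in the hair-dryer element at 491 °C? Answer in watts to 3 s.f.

ρ = 53.3 nΩ·m = 5.33×10^-8 Ω·m
A = π(d/2)² = π(8.7500e-05 m)² = 2.405e-08 m²
R₍0₎ = ρL/A = (5.33×10^-8)(6.21)/(2.405e-08) = 13.76 Ω
R₍491₎ = R₍0₎(1 + αΔT) = 13.76 × (1 + 0.0043×491) = 42.81 Ω
P = I²R = (13.7)² × 42.81 = 8040 W

8040 W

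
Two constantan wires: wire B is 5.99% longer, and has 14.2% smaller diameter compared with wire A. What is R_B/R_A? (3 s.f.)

1.44

R ∝ L/d², so R_B/R_A = (1 + 5.99/100) × (1 − 14.2/100)⁻²
= 1.06 × 1.358 = 1.44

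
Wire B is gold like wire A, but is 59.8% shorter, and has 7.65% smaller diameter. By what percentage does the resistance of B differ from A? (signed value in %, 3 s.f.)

R ∝ L/d², so R_B/R_A = (1 − 59.8/100) × (1 − 7.65/100)⁻²
= 0.402 × 1.173 = 0.4714
(R_B − R_A)/R_A = 0.4714 − 1 = -52.9%

-52.9%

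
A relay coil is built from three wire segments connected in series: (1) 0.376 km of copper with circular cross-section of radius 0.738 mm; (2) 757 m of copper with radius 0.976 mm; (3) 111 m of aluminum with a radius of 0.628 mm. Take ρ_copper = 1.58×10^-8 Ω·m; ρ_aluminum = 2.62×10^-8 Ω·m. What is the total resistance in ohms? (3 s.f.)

Seg 1: A = πr² = π(7.3800e-04 m)² = 1.711e-06 m²
R_1 = (1.58×10^-8)(376)/(1.711e-06) = 3.472 Ω
Seg 2: A = πr² = π(9.7600e-04 m)² = 2.993e-06 m²
R_2 = (1.58×10^-8)(757)/(2.993e-06) = 3.997 Ω
Seg 3: A = πr² = π(6.2800e-04 m)² = 1.239e-06 m²
R_3 = (2.62×10^-8)(111)/(1.239e-06) = 2.347 Ω
R_total = R_1 + R_2 + R_3 = 9.82 Ω

9.82 Ω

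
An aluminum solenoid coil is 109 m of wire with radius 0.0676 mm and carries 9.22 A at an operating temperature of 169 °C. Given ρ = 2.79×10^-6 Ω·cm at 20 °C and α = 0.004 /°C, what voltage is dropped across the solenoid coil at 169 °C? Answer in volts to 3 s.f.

3120 V

ρ = 2.79×10^-6 Ω·cm = 2.79×10^-8 Ω·m
A = πr² = π(6.7600e-05 m)² = 1.436e-08 m²
R₍20₎ = ρL/A = (2.79×10^-8)(109)/(1.436e-08) = 211.8 Ω
R₍169₎ = R₍20₎(1 + αΔT) = 211.8 × (1 + 0.004×149) = 338.1 Ω
V = IR = 9.22 × 338.1 = 3120 V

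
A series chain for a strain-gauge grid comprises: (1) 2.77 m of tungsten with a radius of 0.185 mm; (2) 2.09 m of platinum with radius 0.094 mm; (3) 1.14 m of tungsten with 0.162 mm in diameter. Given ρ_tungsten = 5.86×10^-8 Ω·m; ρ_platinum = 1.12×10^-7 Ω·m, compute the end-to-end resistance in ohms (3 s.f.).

13.2 Ω

Seg 1: A = πr² = π(1.8500e-04 m)² = 1.075e-07 m²
R_1 = (5.86×10^-8)(2.77)/(1.075e-07) = 1.51 Ω
Seg 2: A = πr² = π(9.4000e-05 m)² = 2.776e-08 m²
R_2 = (1.12×10^-7)(2.09)/(2.776e-08) = 8.433 Ω
Seg 3: A = π(d/2)² = π(8.1000e-05 m)² = 2.061e-08 m²
R_3 = (5.86×10^-8)(1.14)/(2.061e-08) = 3.241 Ω
R_total = R_1 + R_2 + R_3 = 13.2 Ω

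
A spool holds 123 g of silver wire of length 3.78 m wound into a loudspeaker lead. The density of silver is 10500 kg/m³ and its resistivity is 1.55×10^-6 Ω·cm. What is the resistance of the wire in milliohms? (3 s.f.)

ρ = 1.55×10^-6 Ω·cm = 1.55×10^-8 Ω·m
A = m/(density·L) = 0.123/(10500×3.78) = 3.0990e-06 m²
R = ρL/A = (1.55×10^-8)(3.78)/(3.0990e-06) = 18.9 mΩ

18.9 mΩ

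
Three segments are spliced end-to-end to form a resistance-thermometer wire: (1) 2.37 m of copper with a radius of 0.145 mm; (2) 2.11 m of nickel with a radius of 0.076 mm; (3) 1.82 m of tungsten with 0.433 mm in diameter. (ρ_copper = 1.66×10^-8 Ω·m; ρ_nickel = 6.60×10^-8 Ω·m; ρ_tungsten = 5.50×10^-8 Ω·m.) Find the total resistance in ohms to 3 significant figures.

8.95 Ω

Seg 1: A = πr² = π(1.4500e-04 m)² = 6.605e-08 m²
R_1 = (1.66×10^-8)(2.37)/(6.605e-08) = 0.5956 Ω
Seg 2: A = πr² = π(7.6000e-05 m)² = 1.815e-08 m²
R_2 = (6.60×10^-8)(2.11)/(1.815e-08) = 7.674 Ω
Seg 3: A = π(d/2)² = π(2.1650e-04 m)² = 1.473e-07 m²
R_3 = (5.50×10^-8)(1.82)/(1.473e-07) = 0.6798 Ω
R_total = R_1 + R_2 + R_3 = 8.95 Ω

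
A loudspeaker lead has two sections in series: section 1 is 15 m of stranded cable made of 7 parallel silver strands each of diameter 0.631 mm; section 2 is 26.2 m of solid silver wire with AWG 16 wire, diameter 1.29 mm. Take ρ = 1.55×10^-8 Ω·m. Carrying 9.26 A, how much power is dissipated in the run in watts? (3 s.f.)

35.8 W

Section 1: A_strand = π(3.1550e-04)² = 3.127e-07 m²; R₁ = ρL/(N·A_s) = (1.55×10^-8)(15)/(7×3.127e-07) = 0.1062 Ω
Section 2: A = π(1.29/2 mm)² = π(6.4500e-04 m)² = 1.307e-06 m²
R₂ = (1.55×10^-8)(26.2)/(1.307e-06) = 0.3107 Ω
R = R₁ + R₂ = 0.4169 Ω
P = I²R = (9.26)² × 0.4169 = 35.8 W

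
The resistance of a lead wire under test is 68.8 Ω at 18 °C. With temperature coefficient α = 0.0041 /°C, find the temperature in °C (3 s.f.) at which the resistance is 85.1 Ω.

75.8 °C

R = R₀(1 + α(T − T₀)) ⇒ T = T₀ + (R/R₀ − 1)/α
T = 18 + (85.1/68.8 − 1)/0.0041 = 18 + (0.2369)/0.0041 = 75.8 °C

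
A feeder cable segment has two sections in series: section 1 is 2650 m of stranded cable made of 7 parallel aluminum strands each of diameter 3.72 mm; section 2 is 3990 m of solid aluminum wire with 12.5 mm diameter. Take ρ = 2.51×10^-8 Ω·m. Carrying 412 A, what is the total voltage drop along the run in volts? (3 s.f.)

696 V

Section 1: A_strand = π(1.8600e-03)² = 1.087e-05 m²; R₁ = ρL/(N·A_s) = (2.51×10^-8)(2650)/(7×1.087e-05) = 0.8743 Ω
Section 2: A = π(d/2)² = π(6.2500e-03 m)² = 1.227e-04 m²
R₂ = (2.51×10^-8)(3990)/(1.227e-04) = 0.8161 Ω
R = R₁ + R₂ = 1.69 Ω
V = IR = 412 × 1.69 = 696 V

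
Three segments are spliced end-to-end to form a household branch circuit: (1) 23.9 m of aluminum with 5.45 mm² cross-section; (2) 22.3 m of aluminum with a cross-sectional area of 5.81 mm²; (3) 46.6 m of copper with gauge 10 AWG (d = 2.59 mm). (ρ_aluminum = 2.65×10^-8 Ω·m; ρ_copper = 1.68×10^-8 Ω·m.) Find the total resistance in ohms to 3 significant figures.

0.367 Ω

Seg 1: A = 5.45 mm² = 5.450e-06 m²
R_1 = (2.65×10^-8)(23.9)/(5.450e-06) = 0.1162 Ω
Seg 2: A = 5.81 mm² = 5.810e-06 m²
R_2 = (2.65×10^-8)(22.3)/(5.810e-06) = 0.1017 Ω
Seg 3: A = π(2.59/2 mm)² = π(1.2950e-03 m)² = 5.269e-06 m²
R_3 = (1.68×10^-8)(46.6)/(5.269e-06) = 0.1486 Ω
R_total = R_1 + R_2 + R_3 = 0.367 Ω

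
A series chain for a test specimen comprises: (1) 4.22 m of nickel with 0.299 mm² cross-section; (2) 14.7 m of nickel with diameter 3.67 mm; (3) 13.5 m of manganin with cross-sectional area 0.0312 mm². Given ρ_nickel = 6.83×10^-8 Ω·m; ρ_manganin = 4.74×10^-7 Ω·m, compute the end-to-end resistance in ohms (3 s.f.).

Seg 1: A = 0.299 mm² = 2.990e-07 m²
R_1 = (6.83×10^-8)(4.22)/(2.990e-07) = 0.964 Ω
Seg 2: A = π(d/2)² = π(1.8350e-03 m)² = 1.058e-05 m²
R_2 = (6.83×10^-8)(14.7)/(1.058e-05) = 0.09491 Ω
Seg 3: A = 0.0312 mm² = 3.120e-08 m²
R_3 = (4.74×10^-7)(13.5)/(3.120e-08) = 205.1 Ω
R_total = R_1 + R_2 + R_3 = 206 Ω

206 Ω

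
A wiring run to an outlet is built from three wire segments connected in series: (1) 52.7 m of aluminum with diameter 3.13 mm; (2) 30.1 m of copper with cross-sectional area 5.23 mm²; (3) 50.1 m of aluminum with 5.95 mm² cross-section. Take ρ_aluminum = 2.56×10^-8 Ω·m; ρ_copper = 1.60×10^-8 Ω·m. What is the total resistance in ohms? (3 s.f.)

Seg 1: A = π(d/2)² = π(1.5650e-03 m)² = 7.694e-06 m²
R_1 = (2.56×10^-8)(52.7)/(7.694e-06) = 0.1753 Ω
Seg 2: A = 5.23 mm² = 5.230e-06 m²
R_2 = (1.60×10^-8)(30.1)/(5.230e-06) = 0.09208 Ω
Seg 3: A = 5.95 mm² = 5.950e-06 m²
R_3 = (2.56×10^-8)(50.1)/(5.950e-06) = 0.2156 Ω
R_total = R_1 + R_2 + R_3 = 0.483 Ω

0.483 Ω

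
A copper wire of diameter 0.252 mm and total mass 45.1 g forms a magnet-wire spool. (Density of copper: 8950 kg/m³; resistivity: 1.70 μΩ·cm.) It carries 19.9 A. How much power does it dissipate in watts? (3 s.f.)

ρ = 1.70 μΩ·cm = 1.70×10^-8 Ω·m
A = π(d/2)² = π(1.2600e-04 m)² = 4.9876e-08 m²
L = m/(density·A) = 0.0451/(8950×4.9876e-08) = 101 m
R = ρL/A = (1.70×10^-8)(101)/(4.9876e-08) = 34.44 Ω
P = I²R = (19.9)² × 34.44 = 13600 W

13600 W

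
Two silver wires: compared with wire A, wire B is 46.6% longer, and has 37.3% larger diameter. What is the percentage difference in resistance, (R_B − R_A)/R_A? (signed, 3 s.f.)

-22.2%

R ∝ L/d², so R_B/R_A = (1 + 46.6/100) × (1 + 37.3/100)⁻²
= 1.466 × 0.5305 = 0.7777
(R_B − R_A)/R_A = 0.7777 − 1 = -22.2%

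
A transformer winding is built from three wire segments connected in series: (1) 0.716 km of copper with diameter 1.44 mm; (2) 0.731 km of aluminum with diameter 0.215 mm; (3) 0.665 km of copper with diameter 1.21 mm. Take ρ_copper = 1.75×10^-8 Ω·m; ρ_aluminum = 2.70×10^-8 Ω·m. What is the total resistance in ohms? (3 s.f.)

Seg 1: A = π(d/2)² = π(7.2000e-04 m)² = 1.629e-06 m²
R_1 = (1.75×10^-8)(716)/(1.629e-06) = 7.694 Ω
Seg 2: A = π(d/2)² = π(1.0750e-04 m)² = 3.631e-08 m²
R_2 = (2.70×10^-8)(731)/(3.631e-08) = 543.6 Ω
Seg 3: A = π(d/2)² = π(6.0500e-04 m)² = 1.150e-06 m²
R_3 = (1.75×10^-8)(665)/(1.150e-06) = 10.12 Ω
R_total = R_1 + R_2 + R_3 = 561 Ω

561 Ω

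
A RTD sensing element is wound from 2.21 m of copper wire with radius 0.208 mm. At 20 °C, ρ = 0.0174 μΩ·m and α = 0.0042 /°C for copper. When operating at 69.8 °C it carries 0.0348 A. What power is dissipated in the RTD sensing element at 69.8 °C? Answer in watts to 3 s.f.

4.14×10^-4 W

ρ = 0.0174 μΩ·m = 1.74×10^-8 Ω·m
A = πr² = π(2.0800e-04 m)² = 1.359e-07 m²
R₍20₎ = ρL/A = (1.74×10^-8)(2.21)/(1.359e-07) = 0.2829 Ω
R₍69.8₎ = R₍20₎(1 + αΔT) = 0.2829 × (1 + 0.0042×49.8) = 0.3421 Ω
P = I²R = (0.0348)² × 0.3421 = 4.14×10^-4 W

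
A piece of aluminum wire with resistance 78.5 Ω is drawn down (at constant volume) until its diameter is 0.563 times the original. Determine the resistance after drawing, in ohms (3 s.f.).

Volume constant ⇒ L' = L/r² with r = 0.563. R' = ρL'/A' = ρ(L/r²)/(πr²d₀²/4) = R/r⁴.
R' = 9.953 × 78.5 = 781 Ω

781 Ω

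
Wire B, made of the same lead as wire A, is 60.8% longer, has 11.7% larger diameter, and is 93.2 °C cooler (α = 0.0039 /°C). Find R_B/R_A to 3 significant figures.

0.820

R ∝ ρL/d² with ρ ∝ (1+αΔT), so R_B/R_A = (1 + 60.8/100) × (1 + 11.7/100)⁻² × (1 − 0.0039×93.2)
= 1.608 × 0.8015 × 0.6365 = 0.820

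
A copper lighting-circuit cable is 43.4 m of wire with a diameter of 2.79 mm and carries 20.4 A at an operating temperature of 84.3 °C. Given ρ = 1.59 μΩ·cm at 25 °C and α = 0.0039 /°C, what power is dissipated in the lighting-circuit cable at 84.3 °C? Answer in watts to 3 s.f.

ρ = 1.59 μΩ·cm = 1.59×10^-8 Ω·m
A = π(d/2)² = π(1.3950e-03 m)² = 6.114e-06 m²
R₍25₎ = ρL/A = (1.59×10^-8)(43.4)/(6.114e-06) = 0.1129 Ω
R₍84.3₎ = R₍25₎(1 + αΔT) = 0.1129 × (1 + 0.0039×59.3) = 0.139 Ω
P = I²R = (20.4)² × 0.139 = 57.8 W

57.8 W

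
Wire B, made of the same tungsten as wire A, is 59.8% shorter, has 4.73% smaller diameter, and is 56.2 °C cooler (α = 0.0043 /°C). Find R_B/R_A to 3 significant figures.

R ∝ ρL/d² with ρ ∝ (1+αΔT), so R_B/R_A = (1 − 59.8/100) × (1 − 4.73/100)⁻² × (1 − 0.0043×56.2)
= 0.402 × 1.102 × 0.7583 = 0.336

0.336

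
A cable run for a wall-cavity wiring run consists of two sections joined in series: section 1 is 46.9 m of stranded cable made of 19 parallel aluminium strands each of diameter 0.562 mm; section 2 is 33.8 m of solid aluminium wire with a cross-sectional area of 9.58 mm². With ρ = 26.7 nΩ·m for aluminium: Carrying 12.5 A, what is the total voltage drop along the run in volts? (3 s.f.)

4.50 V

ρ = 26.7 nΩ·m = 2.67×10^-8 Ω·m
Section 1: A_strand = π(2.8100e-04)² = 2.481e-07 m²; R₁ = ρL/(N·A_s) = (2.67×10^-8)(46.9)/(19×2.481e-07) = 0.2657 Ω
Section 2: A = 9.58 mm² = 9.580e-06 m²
R₂ = (2.67×10^-8)(33.8)/(9.580e-06) = 0.0942 Ω
R = R₁ + R₂ = 0.3599 Ω
V = IR = 12.5 × 0.3599 = 4.50 V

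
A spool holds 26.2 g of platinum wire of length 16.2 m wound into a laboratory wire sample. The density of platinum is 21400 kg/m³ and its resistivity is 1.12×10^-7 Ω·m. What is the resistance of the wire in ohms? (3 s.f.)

24.0 Ω

A = m/(density·L) = 0.0262/(21400×16.2) = 7.5574e-08 m²
R = ρL/A = (1.12×10^-7)(16.2)/(7.5574e-08) = 24.0 Ω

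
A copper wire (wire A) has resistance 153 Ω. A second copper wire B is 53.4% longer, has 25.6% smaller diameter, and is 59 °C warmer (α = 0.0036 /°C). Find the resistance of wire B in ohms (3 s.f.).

514 Ω

R ∝ ρL/d² with ρ ∝ (1+αΔT), so R_B/R_A = (1 + 53.4/100) × (1 − 25.6/100)⁻² × (1 + 0.0036×59)
= 1.534 × 1.807 × 1.212 = 3.36
R_B = 3.36 × 153 = 514 Ω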